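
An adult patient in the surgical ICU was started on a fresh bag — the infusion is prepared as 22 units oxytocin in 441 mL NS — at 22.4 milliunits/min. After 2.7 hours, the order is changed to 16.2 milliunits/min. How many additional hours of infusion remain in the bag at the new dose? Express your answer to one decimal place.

18.9 hours

Initial rate:
22.4 milliunits/min × 60 min/hr = 1344 milliunits/hr
Concentration = 22 units ÷ 441 mL = 0.04988662 units/mL = 49.88662 milliunits/mL
Rate = 1344 milliunits/hr ÷ 49.88662 milliunits/mL = 26.94109 mL/hr
Volume infused so far = 26.94109 mL/hr × 2.7 hr = 72.74095 mL
Volume remaining = 441 − 72.74095 = 368.2591 mL
New rate:
16.2 milliunits/min × 60 min/hr = 972 milliunits/hr
Rate = 972 milliunits/hr ÷ 49.88662 milliunits/mL = 19.48418 mL/hr
Time remaining = 368.2591 mL ÷ 19.48418 mL/hr = 18.90041 hr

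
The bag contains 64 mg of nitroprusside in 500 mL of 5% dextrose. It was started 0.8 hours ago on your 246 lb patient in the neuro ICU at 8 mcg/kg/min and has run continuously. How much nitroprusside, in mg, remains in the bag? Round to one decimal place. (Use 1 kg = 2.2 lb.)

Weight = 246 lb ÷ 2.2 lb/kg = 111.8182 kg
Dose = 8 mcg/kg/min × 111.8182 kg = 894.5455 mcg/min
894.5455 mcg/min × 60 min/hr = 53672.73 mcg/hr
Concentration = 64 mg ÷ 500 mL = 0.128 mg/mL = 128 mcg/mL
Rate = 53672.73 mcg/hr ÷ 128 mcg/mL = 419.3182 mL/hr
Volume infused = 419.3182 mL/hr × 0.8 hr = 335.4545 mL
Volume remaining = 500 − 335.4545 = 164.5455 mL
Drug remaining = 164.5455 mL × 128 mcg/mL = 21061.82 mcg = 21.06182 mg

21.1 mg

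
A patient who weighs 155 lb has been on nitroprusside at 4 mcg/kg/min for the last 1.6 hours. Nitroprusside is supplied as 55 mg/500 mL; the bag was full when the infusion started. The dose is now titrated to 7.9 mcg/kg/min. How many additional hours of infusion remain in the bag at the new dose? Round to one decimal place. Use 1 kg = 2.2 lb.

0.8 hours

Initial rate:
Weight = 155 lb ÷ 2.2 lb/kg = 70.45455 kg
Dose = 4 mcg/kg/min × 70.45455 kg = 281.8182 mcg/min
281.8182 mcg/min × 60 min/hr = 16909.09 mcg/hr
Concentration = 55 mg ÷ 500 mL = 0.11 mg/mL = 110 mcg/mL
Rate = 16909.09 mcg/hr ÷ 110 mcg/mL = 153.719 mL/hr
Volume infused so far = 153.719 mL/hr × 1.6 hr = 245.9504 mL
Volume remaining = 500 − 245.9504 = 254.0496 mL
New rate:
Dose = 7.9 mcg/kg/min × 70.45455 kg = 556.5909 mcg/min
556.5909 mcg/min × 60 min/hr = 33395.45 mcg/hr
Rate = 33395.45 mcg/hr ÷ 110 mcg/mL = 303.595 mL/hr
Time remaining = 254.0496 mL ÷ 303.595 mL/hr = 0.8368041 hr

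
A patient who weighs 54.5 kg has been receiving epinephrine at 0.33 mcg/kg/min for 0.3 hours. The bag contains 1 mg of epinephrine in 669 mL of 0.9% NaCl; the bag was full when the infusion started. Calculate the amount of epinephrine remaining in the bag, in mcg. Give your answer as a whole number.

Dose = 0.33 mcg/kg/min × 54.5 kg = 17.985 mcg/min
17.985 mcg/min × 60 min/hr = 1079.1 mcg/hr
Concentration = 1 mg ÷ 669 mL = 0.001494768 mg/mL = 1.494768 mcg/mL
Rate = 1079.1 mcg/hr ÷ 1.494768 mcg/mL = 721.9179 mL/hr
Volume infused = 721.9179 mL/hr × 0.3 hr = 216.5754 mL
Volume remaining = 669 − 216.5754 = 452.4246 mL
Drug remaining = 452.4246 mL × 1.494768 mcg/mL = 676.27 mcg

676 mcg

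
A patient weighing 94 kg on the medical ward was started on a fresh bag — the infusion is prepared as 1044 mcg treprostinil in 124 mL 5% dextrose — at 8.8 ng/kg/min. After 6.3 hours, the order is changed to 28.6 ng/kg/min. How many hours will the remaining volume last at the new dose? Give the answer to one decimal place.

Initial rate:
Dose = 8.8 ng/kg/min × 94 kg = 827.2 ng/min
827.2 ng/min × 60 min/hr = 49632 ng/hr
Concentration = 1044 mcg ÷ 124 mL = 8.419355 mcg/mL = 8419.355 ng/mL
Rate = 49632 ng/hr ÷ 8419.355 ng/mL = 5.894989 mL/hr
Volume infused so far = 5.894989 mL/hr × 6.3 hr = 37.13843 mL
Volume remaining = 124 − 37.13843 = 86.86157 mL
New rate:
Dose = 28.6 ng/kg/min × 94 kg = 2688.4 ng/min
2688.4 ng/min × 60 min/hr = 161304 ng/hr
Rate = 161304 ng/hr ÷ 8419.355 ng/mL = 19.15871 mL/hr
Time remaining = 86.86157 mL ÷ 19.15871 mL/hr = 4.53379 hr

4.5 hours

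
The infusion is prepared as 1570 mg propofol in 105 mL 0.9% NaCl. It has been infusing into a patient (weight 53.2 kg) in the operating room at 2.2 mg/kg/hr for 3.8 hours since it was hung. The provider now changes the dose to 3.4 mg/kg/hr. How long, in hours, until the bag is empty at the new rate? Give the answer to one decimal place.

6.2 hours

Initial rate:
Dose = 2.2 mg/kg/hr × 53.2 kg = 117.04 mg/hr
Concentration = 1570 mg ÷ 105 mL = 14.95238 mg/mL
Rate = 117.04 mg/hr ÷ 14.95238 mg/mL = 7.827516 mL/hr
Volume infused so far = 7.827516 mL/hr × 3.8 hr = 29.74456 mL
Volume remaining = 105 − 29.74456 = 75.25544 mL
New rate:
Dose = 3.4 mg/kg/hr × 53.2 kg = 180.88 mg/hr
Rate = 180.88 mg/hr ÷ 14.95238 mg/mL = 12.09707 mL/hr
Time remaining = 75.25544 mL ÷ 12.09707 mL/hr = 6.220964 hr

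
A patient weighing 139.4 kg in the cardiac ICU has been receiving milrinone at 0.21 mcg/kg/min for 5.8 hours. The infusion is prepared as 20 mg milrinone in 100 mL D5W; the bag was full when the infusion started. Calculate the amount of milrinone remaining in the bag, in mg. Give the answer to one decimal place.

9.8 mg

Dose = 0.21 mcg/kg/min × 139.4 kg = 29.274 mcg/min
29.274 mcg/min × 60 min/hr = 1756.44 mcg/hr
Concentration = 20 mg ÷ 100 mL = 0.2 mg/mL = 200 mcg/mL
Rate = 1756.44 mcg/hr ÷ 200 mcg/mL = 8.7822 mL/hr
Volume infused = 8.7822 mL/hr × 5.8 hr = 50.93676 mL
Volume remaining = 100 − 50.93676 = 49.06324 mL
Drug remaining = 49.06324 mL × 200 mcg/mL = 9812.648 mcg = 9.812648 mg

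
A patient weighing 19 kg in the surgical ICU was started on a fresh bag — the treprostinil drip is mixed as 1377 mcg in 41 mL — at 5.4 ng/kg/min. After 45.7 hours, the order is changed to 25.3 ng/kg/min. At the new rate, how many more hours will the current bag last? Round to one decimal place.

Initial rate:
Dose = 5.4 ng/kg/min × 19 kg = 102.6 ng/min
102.6 ng/min × 60 min/hr = 6156 ng/hr
Concentration = 1377 mcg ÷ 41 mL = 33.58537 mcg/mL = 33585.37 ng/mL
Rate = 6156 ng/hr ÷ 33585.37 ng/mL = 0.1832941 mL/hr
Volume infused so far = 0.1832941 mL/hr × 45.7 hr = 8.376541 mL
Volume remaining = 41 − 8.376541 = 32.62346 mL
New rate:
Dose = 25.3 ng/kg/min × 19 kg = 480.7 ng/min
480.7 ng/min × 60 min/hr = 28842 ng/hr
Rate = 28842 ng/hr ÷ 33585.37 ng/mL = 0.8587669 mL/hr
Time remaining = 32.62346 mL ÷ 0.8587669 mL/hr = 37.98872 hr

38.0 hours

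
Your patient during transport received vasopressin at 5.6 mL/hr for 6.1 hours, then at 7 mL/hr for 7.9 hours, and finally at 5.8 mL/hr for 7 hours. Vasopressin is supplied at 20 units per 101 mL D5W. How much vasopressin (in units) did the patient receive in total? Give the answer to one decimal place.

Concentration = 20 units ÷ 101 mL = 0.1980198 units/mL
Stage 1: 5.6 mL/hr × 6.1 hr = 34.16 mL → 34.16 mL × 0.1980198 units/mL = 6.764356 units
Stage 2: 7 mL/hr × 7.9 hr = 55.3 mL → 55.3 mL × 0.1980198 units/mL = 10.9505 units
Stage 3: 5.8 mL/hr × 7 hr = 40.6 mL → 40.6 mL × 0.1980198 units/mL = 8.039604 units
Total = 6.764356 + 10.9505 + 8.039604 = 25.75446 units

25.8 units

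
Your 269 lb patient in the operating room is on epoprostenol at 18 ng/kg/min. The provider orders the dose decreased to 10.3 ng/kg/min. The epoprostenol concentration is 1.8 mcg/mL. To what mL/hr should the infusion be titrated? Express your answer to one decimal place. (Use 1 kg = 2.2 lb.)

42.0 mL/hr

Weight = 269 lb ÷ 2.2 lb/kg = 122.2727 kg
Dose = 10.3 ng/kg/min × 122.2727 kg = 1259.409 ng/min
1259.409 ng/min × 60 min/hr = 75564.55 ng/hr
Concentration = 1.8 mcg/mL = 1800 ng/mL
Rate = 75564.55 ng/hr ÷ 1800 ng/mL = 41.9803 mL/hr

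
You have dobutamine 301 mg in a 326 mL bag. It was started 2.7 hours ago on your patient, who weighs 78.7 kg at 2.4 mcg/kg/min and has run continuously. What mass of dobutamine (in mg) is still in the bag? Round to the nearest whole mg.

Dose = 2.4 mcg/kg/min × 78.7 kg = 188.88 mcg/min
188.88 mcg/min × 60 min/hr = 11332.8 mcg/hr
Concentration = 301 mg ÷ 326 mL = 0.9233129 mg/mL = 923.3129 mcg/mL
Rate = 11332.8 mcg/hr ÷ 923.3129 mcg/mL = 12.27406 mL/hr
Volume infused = 12.27406 mL/hr × 2.7 hr = 33.13997 mL
Volume remaining = 326 − 33.13997 = 292.86 mL
Drug remaining = 292.86 mL × 923.3129 mcg/mL = 270401.4 mcg = 270.4014 mg

270 mg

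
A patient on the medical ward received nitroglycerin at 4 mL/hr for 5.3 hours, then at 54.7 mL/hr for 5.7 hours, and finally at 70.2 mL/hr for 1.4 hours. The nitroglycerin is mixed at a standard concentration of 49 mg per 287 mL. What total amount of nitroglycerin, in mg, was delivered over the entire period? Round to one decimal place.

Concentration = 49 mg ÷ 287 mL = 0.1707317 mg/mL
Stage 1: 4 mL/hr × 5.3 hr = 21.2 mL → 21.2 mL × 0.1707317 mg/mL = 3.619512 mg
Stage 2: 54.7 mL/hr × 5.7 hr = 311.79 mL → 311.79 mL × 0.1707317 mg/mL = 53.23244 mg
Stage 3: 70.2 mL/hr × 1.4 hr = 98.28 mL → 98.28 mL × 0.1707317 mg/mL = 16.77951 mg
Total = 3.619512 + 53.23244 + 16.77951 = 73.63146 mg

73.6 mg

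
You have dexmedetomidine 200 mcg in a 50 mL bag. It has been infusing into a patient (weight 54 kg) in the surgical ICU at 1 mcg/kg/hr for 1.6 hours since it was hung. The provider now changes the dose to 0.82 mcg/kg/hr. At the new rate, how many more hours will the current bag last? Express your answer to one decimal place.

2.6 hours

Initial rate:
Dose = 1 mcg/kg/hr × 54 kg = 54 mcg/hr
Concentration = 200 mcg ÷ 50 mL = 4 mcg/mL
Rate = 54 mcg/hr ÷ 4 mcg/mL = 13.5 mL/hr
Volume infused so far = 13.5 mL/hr × 1.6 hr = 21.6 mL
Volume remaining = 50 − 21.6 = 28.4 mL
New rate:
Dose = 0.82 mcg/kg/hr × 54 kg = 44.28 mcg/hr
Rate = 44.28 mcg/hr ÷ 4 mcg/mL = 11.07 mL/hr
Time remaining = 28.4 mL ÷ 11.07 mL/hr = 2.565492 hr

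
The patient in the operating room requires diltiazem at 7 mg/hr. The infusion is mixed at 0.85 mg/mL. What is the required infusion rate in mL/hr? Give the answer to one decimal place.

8.2 mL/hr

Rate = 7 mg/hr ÷ 0.85 mg/mL = 8.235294 mL/hr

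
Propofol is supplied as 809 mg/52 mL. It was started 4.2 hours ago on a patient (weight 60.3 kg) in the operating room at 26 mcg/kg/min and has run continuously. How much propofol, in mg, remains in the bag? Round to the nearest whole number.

414 mg

Dose = 26 mcg/kg/min × 60.3 kg = 1567.8 mcg/min
1567.8 mcg/min × 60 min/hr = 94068 mcg/hr
Concentration = 809 mg ÷ 52 mL = 15.55769 mg/mL = 15557.69 mcg/mL
Rate = 94068 mcg/hr ÷ 15557.69 mcg/mL = 6.046398 mL/hr
Volume infused = 6.046398 mL/hr × 4.2 hr = 25.39487 mL
Volume remaining = 52 − 25.39487 = 26.60513 mL
Drug remaining = 26.60513 mL × 15557.69 mcg/mL = 413914.4 mcg = 413.9144 mg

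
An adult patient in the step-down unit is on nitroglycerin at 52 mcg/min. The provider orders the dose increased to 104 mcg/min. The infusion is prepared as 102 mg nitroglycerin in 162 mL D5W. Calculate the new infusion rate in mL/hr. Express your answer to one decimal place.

9.9 mL/hr

104 mcg/min × 60 min/hr = 6240 mcg/hr
Concentration = 102 mg ÷ 162 mL = 0.6296296 mg/mL = 629.6296 mcg/mL
Rate = 6240 mcg/hr ÷ 629.6296 mcg/mL = 9.910588 mL/hr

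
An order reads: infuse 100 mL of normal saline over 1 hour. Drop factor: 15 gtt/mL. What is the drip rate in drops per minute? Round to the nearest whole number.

100 mL ÷ (1 hr × 60 = 60 min) = 1.666667 mL/min
1.666667 mL/min × 15 gtt/mL = 25 gtt/min

25 gtt/min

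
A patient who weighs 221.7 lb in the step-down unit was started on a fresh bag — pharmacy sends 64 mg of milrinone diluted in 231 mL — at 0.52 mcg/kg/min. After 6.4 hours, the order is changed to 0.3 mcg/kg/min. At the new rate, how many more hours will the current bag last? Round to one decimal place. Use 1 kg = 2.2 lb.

Initial rate:
Weight = 221.7 lb ÷ 2.2 lb/kg = 100.7727 kg
Dose = 0.52 mcg/kg/min × 100.7727 kg = 52.40182 mcg/min
52.40182 mcg/min × 60 min/hr = 3144.109 mcg/hr
Concentration = 64 mg ÷ 231 mL = 0.2770563 mg/mL = 277.0563 mcg/mL
Rate = 3144.109 mcg/hr ÷ 277.0563 mcg/mL = 11.34827 mL/hr
Volume infused so far = 11.34827 mL/hr × 6.4 hr = 72.62892 mL
Volume remaining = 231 − 72.62892 = 158.3711 mL
New rate:
Dose = 0.3 mcg/kg/min × 100.7727 kg = 30.23182 mcg/min
30.23182 mcg/min × 60 min/hr = 1813.909 mcg/hr
Rate = 1813.909 mcg/hr ÷ 277.0563 mcg/mL = 6.547078 mL/hr
Time remaining = 158.3711 mL ÷ 6.547078 mL/hr = 24.18958 hr

24.2 hours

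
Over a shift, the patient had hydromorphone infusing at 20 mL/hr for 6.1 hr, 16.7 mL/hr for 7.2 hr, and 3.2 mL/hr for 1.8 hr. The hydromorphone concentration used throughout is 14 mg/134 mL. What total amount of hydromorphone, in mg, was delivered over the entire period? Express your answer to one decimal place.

25.9 mg

Concentration = 14 mg ÷ 134 mL = 0.1044776 mg/mL
Stage 1: 20 mL/hr × 6.1 hr = 122 mL → 122 mL × 0.1044776 mg/mL = 12.74627 mg
Stage 2: 16.7 mL/hr × 7.2 hr = 120.24 mL → 120.24 mL × 0.1044776 mg/mL = 12.56239 mg
Stage 3: 3.2 mL/hr × 1.8 hr = 5.76 mL → 5.76 mL × 0.1044776 mg/mL = 0.601791 mg
Total = 12.74627 + 12.56239 + 0.601791 = 25.91045 mg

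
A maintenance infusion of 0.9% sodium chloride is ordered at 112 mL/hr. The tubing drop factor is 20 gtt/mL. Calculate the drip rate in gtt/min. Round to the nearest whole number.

37 gtt/min

112 mL/hr ÷ 60 min/hr = 1.866667 mL/min
1.866667 mL/min × 20 gtt/mL = 37.33333 gtt/min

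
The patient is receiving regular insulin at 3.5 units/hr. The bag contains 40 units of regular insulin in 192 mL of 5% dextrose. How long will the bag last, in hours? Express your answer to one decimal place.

Concentration = 40 units ÷ 192 mL = 0.2083333 units/mL
Rate = 3.5 units/hr ÷ 0.2083333 units/mL = 16.8 mL/hr
Duration = 192 mL ÷ 16.8 mL/hr = 11.42857 hr

11.4 hours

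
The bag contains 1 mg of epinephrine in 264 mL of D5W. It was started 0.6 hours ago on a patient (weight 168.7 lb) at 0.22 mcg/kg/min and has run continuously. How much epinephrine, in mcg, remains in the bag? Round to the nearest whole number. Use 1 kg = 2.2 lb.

393 mcg

Weight = 168.7 lb ÷ 2.2 lb/kg = 76.68182 kg
Dose = 0.22 mcg/kg/min × 76.68182 kg = 16.87 mcg/min
16.87 mcg/min × 60 min/hr = 1012.2 mcg/hr
Concentration = 1 mg ÷ 264 mL = 0.003787879 mg/mL = 3.787879 mcg/mL
Rate = 1012.2 mcg/hr ÷ 3.787879 mcg/mL = 267.2208 mL/hr
Volume infused = 267.2208 mL/hr × 0.6 hr = 160.3325 mL
Volume remaining = 264 − 160.3325 = 103.6675 mL
Drug remaining = 103.6675 mL × 3.787879 mcg/mL = 392.68 mcg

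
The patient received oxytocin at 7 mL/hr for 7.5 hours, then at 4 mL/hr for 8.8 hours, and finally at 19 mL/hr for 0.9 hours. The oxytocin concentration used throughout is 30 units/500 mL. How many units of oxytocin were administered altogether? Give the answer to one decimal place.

Concentration = 30 units ÷ 500 mL = 0.06 units/mL
Stage 1: 7 mL/hr × 7.5 hr = 52.5 mL → 52.5 mL × 0.06 units/mL = 3.15 units
Stage 2: 4 mL/hr × 8.8 hr = 35.2 mL → 35.2 mL × 0.06 units/mL = 2.112 units
Stage 3: 19 mL/hr × 0.9 hr = 17.1 mL → 17.1 mL × 0.06 units/mL = 1.026 units
Total = 3.15 + 2.112 + 1.026 = 6.288 units

6.3 units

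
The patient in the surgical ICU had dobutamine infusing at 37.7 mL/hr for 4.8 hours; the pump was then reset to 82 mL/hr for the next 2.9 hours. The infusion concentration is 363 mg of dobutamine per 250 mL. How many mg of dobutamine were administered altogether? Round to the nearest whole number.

608 mg

Concentration = 363 mg ÷ 250 mL = 1.452 mg/mL
Stage 1: 37.7 mL/hr × 4.8 hr = 180.96 mL → 180.96 mL × 1.452 mg/mL = 262.7539 mg
Stage 2: 82 mL/hr × 2.9 hr = 237.8 mL → 237.8 mL × 1.452 mg/mL = 345.2856 mg
Total = 262.7539 + 345.2856 = 608.0395 mg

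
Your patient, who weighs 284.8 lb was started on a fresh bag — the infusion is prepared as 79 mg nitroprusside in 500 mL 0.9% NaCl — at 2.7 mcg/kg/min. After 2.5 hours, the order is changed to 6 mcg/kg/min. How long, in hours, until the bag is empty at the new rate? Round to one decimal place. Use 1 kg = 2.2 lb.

Initial rate:
Weight = 284.8 lb ÷ 2.2 lb/kg = 129.4545 kg
Dose = 2.7 mcg/kg/min × 129.4545 kg = 349.5273 mcg/min
349.5273 mcg/min × 60 min/hr = 20971.64 mcg/hr
Concentration = 79 mg ÷ 500 mL = 0.158 mg/mL = 158 mcg/mL
Rate = 20971.64 mcg/hr ÷ 158 mcg/mL = 132.7319 mL/hr
Volume infused so far = 132.7319 mL/hr × 2.5 hr = 331.8297 mL
Volume remaining = 500 − 331.8297 = 168.1703 mL
New rate:
Dose = 6 mcg/kg/min × 129.4545 kg = 776.7273 mcg/min
776.7273 mcg/min × 60 min/hr = 46603.64 mcg/hr
Rate = 46603.64 mcg/hr ÷ 158 mcg/mL = 294.9597 mL/hr
Time remaining = 168.1703 mL ÷ 294.9597 mL/hr = 0.5701467 hr

0.6 hours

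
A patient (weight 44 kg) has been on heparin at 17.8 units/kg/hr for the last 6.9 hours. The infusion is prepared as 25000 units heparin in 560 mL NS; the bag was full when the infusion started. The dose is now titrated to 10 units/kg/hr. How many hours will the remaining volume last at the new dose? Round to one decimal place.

44.5 hours

Initial rate:
Dose = 17.8 units/kg/hr × 44 kg = 783.2 units/hr
Concentration = 25000 units ÷ 560 mL = 44.64286 units/mL
Rate = 783.2 units/hr ÷ 44.64286 units/mL = 17.54368 mL/hr
Volume infused so far = 17.54368 mL/hr × 6.9 hr = 121.0514 mL
Volume remaining = 560 − 121.0514 = 438.9486 mL
New rate:
Dose = 10 units/kg/hr × 44 kg = 440 units/hr
Rate = 440 units/hr ÷ 44.64286 units/mL = 9.856 mL/hr
Time remaining = 438.9486 mL ÷ 9.856 mL/hr = 44.53618 hr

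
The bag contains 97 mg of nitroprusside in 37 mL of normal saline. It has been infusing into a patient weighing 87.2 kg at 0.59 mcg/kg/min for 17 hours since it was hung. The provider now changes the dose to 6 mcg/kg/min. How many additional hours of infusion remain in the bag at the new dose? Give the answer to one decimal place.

1.4 hours

Initial rate:
Dose = 0.59 mcg/kg/min × 87.2 kg = 51.448 mcg/min
51.448 mcg/min × 60 min/hr = 3086.88 mcg/hr
Concentration = 97 mg ÷ 37 mL = 2.621622 mg/mL = 2621.622 mcg/mL
Rate = 3086.88 mcg/hr ÷ 2621.622 mcg/mL = 1.17747 mL/hr
Volume infused so far = 1.17747 mL/hr × 17 hr = 20.01698 mL
Volume remaining = 37 − 20.01698 = 16.98302 mL
New rate:
Dose = 6 mcg/kg/min × 87.2 kg = 523.2 mcg/min
523.2 mcg/min × 60 min/hr = 31392 mcg/hr
Rate = 31392 mcg/hr ÷ 2621.622 mcg/mL = 11.97427 mL/hr
Time remaining = 16.98302 mL ÷ 11.97427 mL/hr = 1.418293 hr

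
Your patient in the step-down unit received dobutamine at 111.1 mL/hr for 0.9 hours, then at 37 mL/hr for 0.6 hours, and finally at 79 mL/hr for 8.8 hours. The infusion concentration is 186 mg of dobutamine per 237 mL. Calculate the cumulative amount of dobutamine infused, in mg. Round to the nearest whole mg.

641 mg

Concentration = 186 mg ÷ 237 mL = 0.7848101 mg/mL
Stage 1: 111.1 mL/hr × 0.9 hr = 99.99 mL → 99.99 mL × 0.7848101 mg/mL = 78.47316 mg
Stage 2: 37 mL/hr × 0.6 hr = 22.2 mL → 22.2 mL × 0.7848101 mg/mL = 17.42278 mg
Stage 3: 79 mL/hr × 8.8 hr = 695.2 mL → 695.2 mL × 0.7848101 mg/mL = 545.6 mg
Total = 78.47316 + 17.42278 + 545.6 = 641.4959 mg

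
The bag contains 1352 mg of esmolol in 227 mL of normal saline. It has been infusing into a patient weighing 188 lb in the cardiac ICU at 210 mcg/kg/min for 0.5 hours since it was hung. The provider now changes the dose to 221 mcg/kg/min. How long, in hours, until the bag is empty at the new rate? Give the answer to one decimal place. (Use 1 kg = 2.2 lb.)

0.7 hours

Initial rate:
Weight = 188 lb ÷ 2.2 lb/kg = 85.45455 kg
Dose = 210 mcg/kg/min × 85.45455 kg = 17945.45 mcg/min
17945.45 mcg/min × 60 min/hr = 1076727 mcg/hr
Concentration = 1352 mg ÷ 227 mL = 5.955947 mg/mL = 5955.947 mcg/mL
Rate = 1076727 mcg/hr ÷ 5955.947 mcg/mL = 180.7819 mL/hr
Volume infused so far = 180.7819 mL/hr × 0.5 hr = 90.39094 mL
Volume remaining = 227 − 90.39094 = 136.6091 mL
New rate:
Dose = 221 mcg/kg/min × 85.45455 kg = 18885.45 mcg/min
18885.45 mcg/min × 60 min/hr = 1133127 mcg/hr
Rate = 1133127 mcg/hr ÷ 5955.947 mcg/mL = 190.2514 mL/hr
Time remaining = 136.6091 mL ÷ 190.2514 mL/hr = 0.718045 hr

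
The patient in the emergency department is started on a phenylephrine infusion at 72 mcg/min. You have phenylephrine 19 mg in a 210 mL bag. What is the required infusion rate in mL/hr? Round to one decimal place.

47.7 mL/hr

72 mcg/min × 60 min/hr = 4320 mcg/hr
Concentration = 19 mg ÷ 210 mL = 0.09047619 mg/mL = 90.47619 mcg/mL
Rate = 4320 mcg/hr ÷ 90.47619 mcg/mL = 47.74737 mL/hr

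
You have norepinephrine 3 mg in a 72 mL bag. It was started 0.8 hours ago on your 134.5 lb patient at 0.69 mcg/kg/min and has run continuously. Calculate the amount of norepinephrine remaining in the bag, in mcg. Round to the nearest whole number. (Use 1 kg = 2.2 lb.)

Weight = 134.5 lb ÷ 2.2 lb/kg = 61.13636 kg
Dose = 0.69 mcg/kg/min × 61.13636 kg = 42.18409 mcg/min
42.18409 mcg/min × 60 min/hr = 2531.045 mcg/hr
Concentration = 3 mg ÷ 72 mL = 0.04166667 mg/mL = 41.66667 mcg/mL
Rate = 2531.045 mcg/hr ÷ 41.66667 mcg/mL = 60.74509 mL/hr
Volume infused = 60.74509 mL/hr × 0.8 hr = 48.59607 mL
Volume remaining = 72 − 48.59607 = 23.40393 mL
Drug remaining = 23.40393 mL × 41.66667 mcg/mL = 975.1636 mcg

975 mcg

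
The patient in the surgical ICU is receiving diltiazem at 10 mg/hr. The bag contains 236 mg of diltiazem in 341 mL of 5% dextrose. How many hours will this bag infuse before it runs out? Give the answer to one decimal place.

Concentration = 236 mg ÷ 341 mL = 0.6920821 mg/mL
Rate = 10 mg/hr ÷ 0.6920821 mg/mL = 14.44915 mL/hr
Duration = 341 mL ÷ 14.44915 mL/hr = 23.6 hr

23.6 hours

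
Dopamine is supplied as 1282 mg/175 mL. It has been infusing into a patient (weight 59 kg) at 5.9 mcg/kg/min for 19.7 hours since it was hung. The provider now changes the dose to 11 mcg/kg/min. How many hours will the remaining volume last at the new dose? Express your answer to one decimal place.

22.4 hours

Initial rate:
Dose = 5.9 mcg/kg/min × 59 kg = 348.1 mcg/min
348.1 mcg/min × 60 min/hr = 20886 mcg/hr
Concentration = 1282 mg ÷ 175 mL = 7.325714 mg/mL = 7325.714 mcg/mL
Rate = 20886 mcg/hr ÷ 7325.714 mcg/mL = 2.851053 mL/hr
Volume infused so far = 2.851053 mL/hr × 19.7 hr = 56.16574 mL
Volume remaining = 175 − 56.16574 = 118.8343 mL
New rate:
Dose = 11 mcg/kg/min × 59 kg = 649 mcg/min
649 mcg/min × 60 min/hr = 38940 mcg/hr
Rate = 38940 mcg/hr ÷ 7325.714 mcg/mL = 5.315523 mL/hr
Time remaining = 118.8343 mL ÷ 5.315523 mL/hr = 22.35608 hr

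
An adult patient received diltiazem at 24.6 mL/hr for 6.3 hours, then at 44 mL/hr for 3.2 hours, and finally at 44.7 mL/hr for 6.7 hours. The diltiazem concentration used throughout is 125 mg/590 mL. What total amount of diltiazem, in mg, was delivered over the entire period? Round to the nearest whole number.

Concentration = 125 mg ÷ 590 mL = 0.2118644 mg/mL
Stage 1: 24.6 mL/hr × 6.3 hr = 154.98 mL → 154.98 mL × 0.2118644 mg/mL = 32.83475 mg
Stage 2: 44 mL/hr × 3.2 hr = 140.8 mL → 140.8 mL × 0.2118644 mg/mL = 29.83051 mg
Stage 3: 44.7 mL/hr × 6.7 hr = 299.49 mL → 299.49 mL × 0.2118644 mg/mL = 63.45127 mg
Total = 32.83475 + 29.83051 + 63.45127 = 126.1165 mg

126 mg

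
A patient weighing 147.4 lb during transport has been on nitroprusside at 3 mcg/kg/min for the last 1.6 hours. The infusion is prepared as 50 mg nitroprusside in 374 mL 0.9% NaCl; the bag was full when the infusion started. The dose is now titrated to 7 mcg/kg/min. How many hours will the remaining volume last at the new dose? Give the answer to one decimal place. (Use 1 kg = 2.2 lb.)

Initial rate:
Weight = 147.4 lb ÷ 2.2 lb/kg = 67 kg
Dose = 3 mcg/kg/min × 67 kg = 201 mcg/min
201 mcg/min × 60 min/hr = 12060 mcg/hr
Concentration = 50 mg ÷ 374 mL = 0.1336898 mg/mL = 133.6898 mcg/mL
Rate = 12060 mcg/hr ÷ 133.6898 mcg/mL = 90.2088 mL/hr
Volume infused so far = 90.2088 mL/hr × 1.6 hr = 144.3341 mL
Volume remaining = 374 − 144.3341 = 229.6659 mL
New rate:
Dose = 7 mcg/kg/min × 67 kg = 469 mcg/min
469 mcg/min × 60 min/hr = 28140 mcg/hr
Rate = 28140 mcg/hr ÷ 133.6898 mcg/mL = 210.4872 mL/hr
Time remaining = 229.6659 mL ÷ 210.4872 mL/hr = 1.091116 hr

1.1 hours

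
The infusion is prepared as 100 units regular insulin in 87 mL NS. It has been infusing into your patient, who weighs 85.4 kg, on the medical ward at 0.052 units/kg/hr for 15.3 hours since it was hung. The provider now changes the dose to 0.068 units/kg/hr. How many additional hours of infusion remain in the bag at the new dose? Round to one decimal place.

Initial rate:
Dose = 0.052 units/kg/hr × 85.4 kg = 4.4408 units/hr
Concentration = 100 units ÷ 87 mL = 1.149425 units/mL
Rate = 4.4408 units/hr ÷ 1.149425 units/mL = 3.863496 mL/hr
Volume infused so far = 3.863496 mL/hr × 15.3 hr = 59.11149 mL
Volume remaining = 87 − 59.11149 = 27.88851 mL
New rate:
Dose = 0.068 units/kg/hr × 85.4 kg = 5.8072 units/hr
Rate = 5.8072 units/hr ÷ 1.149425 units/mL = 5.052264 mL/hr
Time remaining = 27.88851 mL ÷ 5.052264 mL/hr = 5.520003 hr

5.5 hours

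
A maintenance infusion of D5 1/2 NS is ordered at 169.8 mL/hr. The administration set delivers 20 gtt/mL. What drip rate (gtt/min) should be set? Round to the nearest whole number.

57 gtt/min

169.8 mL/hr ÷ 60 min/hr = 2.83 mL/min
2.83 mL/min × 20 gtt/mL = 56.6 gtt/min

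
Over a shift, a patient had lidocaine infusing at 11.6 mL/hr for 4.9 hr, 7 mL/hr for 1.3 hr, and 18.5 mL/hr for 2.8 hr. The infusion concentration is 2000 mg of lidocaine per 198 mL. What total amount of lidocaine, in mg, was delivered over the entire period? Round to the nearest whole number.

Concentration = 2000 mg ÷ 198 mL = 10.10101 mg/mL
Stage 1: 11.6 mL/hr × 4.9 hr = 56.84 mL → 56.84 mL × 10.10101 mg/mL = 574.1414 mg
Stage 2: 7 mL/hr × 1.3 hr = 9.1 mL → 9.1 mL × 10.10101 mg/mL = 91.91919 mg
Stage 3: 18.5 mL/hr × 2.8 hr = 51.8 mL → 51.8 mL × 10.10101 mg/mL = 523.2323 mg
Total = 574.1414 + 91.91919 + 523.2323 = 1189.293 mg

1189 mg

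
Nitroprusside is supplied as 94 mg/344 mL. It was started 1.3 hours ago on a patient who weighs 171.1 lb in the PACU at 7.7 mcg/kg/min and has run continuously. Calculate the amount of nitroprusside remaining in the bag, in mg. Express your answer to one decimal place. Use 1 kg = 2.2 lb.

Weight = 171.1 lb ÷ 2.2 lb/kg = 77.77273 kg
Dose = 7.7 mcg/kg/min × 77.77273 kg = 598.85 mcg/min
598.85 mcg/min × 60 min/hr = 35931 mcg/hr
Concentration = 94 mg ÷ 344 mL = 0.2732558 mg/mL = 273.2558 mcg/mL
Rate = 35931 mcg/hr ÷ 273.2558 mcg/mL = 131.4922 mL/hr
Volume infused = 131.4922 mL/hr × 1.3 hr = 170.9398 mL
Volume remaining = 344 − 170.9398 = 173.0602 mL
Drug remaining = 173.0602 mL × 273.2558 mcg/mL = 47289.7 mcg = 47.2897 mg

47.3 mg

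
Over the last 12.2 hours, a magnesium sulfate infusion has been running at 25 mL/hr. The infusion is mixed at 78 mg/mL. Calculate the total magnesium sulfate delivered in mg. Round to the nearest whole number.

Drug rate = 25 mL/hr × 78 mg/mL = 1950 mg/hr
Total = 1950 mg/hr × 12.2 hr = 23790 mg

23790 mg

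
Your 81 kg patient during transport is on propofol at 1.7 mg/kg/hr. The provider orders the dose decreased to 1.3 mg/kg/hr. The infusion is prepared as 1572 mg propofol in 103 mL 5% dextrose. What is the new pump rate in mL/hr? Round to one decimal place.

6.9 mL/hr

Dose = 1.3 mg/kg/hr × 81 kg = 105.3 mg/hr
Concentration = 1572 mg ÷ 103 mL = 15.26214 mg/mL
Rate = 105.3 mg/hr ÷ 15.26214 mg/mL = 6.899427 mL/hr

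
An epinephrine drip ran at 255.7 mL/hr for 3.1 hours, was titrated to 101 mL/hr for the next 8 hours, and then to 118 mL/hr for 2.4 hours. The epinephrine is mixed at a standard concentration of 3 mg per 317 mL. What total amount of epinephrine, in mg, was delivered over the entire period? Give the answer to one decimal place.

Concentration = 3 mg ÷ 317 mL = 0.009463722 mg/mL
Stage 1: 255.7 mL/hr × 3.1 hr = 792.67 mL → 792.67 mL × 0.009463722 mg/mL = 7.501609 mg
Stage 2: 101 mL/hr × 8 hr = 808 mL → 808 mL × 0.009463722 mg/mL = 7.646688 mg
Stage 3: 118 mL/hr × 2.4 hr = 283.2 mL → 283.2 mL × 0.009463722 mg/mL = 2.680126 mg
Total = 7.501609 + 7.646688 + 2.680126 = 17.82842 mg

17.8 mg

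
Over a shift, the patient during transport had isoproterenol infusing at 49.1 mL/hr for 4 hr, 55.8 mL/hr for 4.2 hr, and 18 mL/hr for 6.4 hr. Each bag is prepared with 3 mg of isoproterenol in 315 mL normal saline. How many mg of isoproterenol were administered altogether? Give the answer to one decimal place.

5.2 mg

Concentration = 3 mg ÷ 315 mL = 0.00952381 mg/mL
Stage 1: 49.1 mL/hr × 4 hr = 196.4 mL → 196.4 mL × 0.00952381 mg/mL = 1.870476 mg
Stage 2: 55.8 mL/hr × 4.2 hr = 234.36 mL → 234.36 mL × 0.00952381 mg/mL = 2.232 mg
Stage 3: 18 mL/hr × 6.4 hr = 115.2 mL → 115.2 mL × 0.00952381 mg/mL = 1.097143 mg
Total = 1.870476 + 2.232 + 1.097143 = 5.199619 mg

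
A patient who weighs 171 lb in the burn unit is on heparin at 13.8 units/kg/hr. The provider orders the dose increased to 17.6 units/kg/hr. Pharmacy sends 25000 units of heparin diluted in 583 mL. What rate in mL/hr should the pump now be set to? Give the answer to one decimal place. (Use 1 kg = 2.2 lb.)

Weight = 171 lb ÷ 2.2 lb/kg = 77.72727 kg
Dose = 17.6 units/kg/hr × 77.72727 kg = 1368 units/hr
Concentration = 25000 units ÷ 583 mL = 42.88165 units/mL
Rate = 1368 units/hr ÷ 42.88165 units/mL = 31.90176 mL/hr

31.9 mL/hr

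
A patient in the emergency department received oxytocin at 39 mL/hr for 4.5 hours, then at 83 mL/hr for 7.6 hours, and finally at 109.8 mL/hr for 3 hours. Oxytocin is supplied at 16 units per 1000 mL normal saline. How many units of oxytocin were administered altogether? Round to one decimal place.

Concentration = 16 units ÷ 1000 mL = 0.016 units/mL
Stage 1: 39 mL/hr × 4.5 hr = 175.5 mL → 175.5 mL × 0.016 units/mL = 2.808 units
Stage 2: 83 mL/hr × 7.6 hr = 630.8 mL → 630.8 mL × 0.016 units/mL = 10.0928 units
Stage 3: 109.8 mL/hr × 3 hr = 329.4 mL → 329.4 mL × 0.016 units/mL = 5.2704 units
Total = 2.808 + 10.0928 + 5.2704 = 18.1712 units

18.2 units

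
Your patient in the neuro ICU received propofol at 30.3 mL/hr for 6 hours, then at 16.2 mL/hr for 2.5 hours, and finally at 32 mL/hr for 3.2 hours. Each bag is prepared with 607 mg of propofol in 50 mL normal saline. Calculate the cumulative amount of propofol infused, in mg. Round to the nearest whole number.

Concentration = 607 mg ÷ 50 mL = 12.14 mg/mL
Stage 1: 30.3 mL/hr × 6 hr = 181.8 mL → 181.8 mL × 12.14 mg/mL = 2207.052 mg
Stage 2: 16.2 mL/hr × 2.5 hr = 40.5 mL → 40.5 mL × 12.14 mg/mL = 491.67 mg
Stage 3: 32 mL/hr × 3.2 hr = 102.4 mL → 102.4 mL × 12.14 mg/mL = 1243.136 mg
Total = 2207.052 + 491.67 + 1243.136 = 3941.858 mg

3942 mg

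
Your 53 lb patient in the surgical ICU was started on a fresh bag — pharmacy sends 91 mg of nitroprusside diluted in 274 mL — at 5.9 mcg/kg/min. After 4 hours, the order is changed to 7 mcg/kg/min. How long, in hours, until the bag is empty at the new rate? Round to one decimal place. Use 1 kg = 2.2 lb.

5.6 hours

Initial rate:
Weight = 53 lb ÷ 2.2 lb/kg = 24.09091 kg
Dose = 5.9 mcg/kg/min × 24.09091 kg = 142.1364 mcg/min
142.1364 mcg/min × 60 min/hr = 8528.182 mcg/hr
Concentration = 91 mg ÷ 274 mL = 0.3321168 mg/mL = 332.1168 mcg/mL
Rate = 8528.182 mcg/hr ÷ 332.1168 mcg/mL = 25.67826 mL/hr
Volume infused so far = 25.67826 mL/hr × 4 hr = 102.713 mL
Volume remaining = 274 − 102.713 = 171.287 mL
New rate:
Dose = 7 mcg/kg/min × 24.09091 kg = 168.6364 mcg/min
168.6364 mcg/min × 60 min/hr = 10118.18 mcg/hr
Rate = 10118.18 mcg/hr ÷ 332.1168 mcg/mL = 30.46573 mL/hr
Time remaining = 171.287 mL ÷ 30.46573 mL/hr = 5.622282 hr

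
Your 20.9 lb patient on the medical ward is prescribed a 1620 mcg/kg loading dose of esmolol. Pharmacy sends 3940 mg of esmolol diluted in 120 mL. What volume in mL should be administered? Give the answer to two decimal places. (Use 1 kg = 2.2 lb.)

0.47 mL

Weight = 20.9 lb ÷ 2.2 lb/kg = 9.5 kg
Dose = 1620 mcg/kg × 9.5 kg = 15390 mcg
Concentration = 3940 mg ÷ 120 mL = 32.83333 mg/mL = 32833.33 mcg/mL
Volume = 15390 mcg ÷ 32833.33 mcg/mL = 0.468731 mL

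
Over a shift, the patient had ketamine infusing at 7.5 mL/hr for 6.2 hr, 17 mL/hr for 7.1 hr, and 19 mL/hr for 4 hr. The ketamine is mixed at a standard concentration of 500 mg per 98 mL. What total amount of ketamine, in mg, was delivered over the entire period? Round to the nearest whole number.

Concentration = 500 mg ÷ 98 mL = 5.102041 mg/mL
Stage 1: 7.5 mL/hr × 6.2 hr = 46.5 mL → 46.5 mL × 5.102041 mg/mL = 237.2449 mg
Stage 2: 17 mL/hr × 7.1 hr = 120.7 mL → 120.7 mL × 5.102041 mg/mL = 615.8163 mg
Stage 3: 19 mL/hr × 4 hr = 76 mL → 76 mL × 5.102041 mg/mL = 387.7551 mg
Total = 237.2449 + 615.8163 + 387.7551 = 1240.816 mg

1241 mg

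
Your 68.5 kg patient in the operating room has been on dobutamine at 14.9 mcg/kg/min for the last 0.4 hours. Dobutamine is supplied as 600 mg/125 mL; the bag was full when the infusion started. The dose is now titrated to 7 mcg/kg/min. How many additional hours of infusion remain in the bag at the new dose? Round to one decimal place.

Initial rate:
Dose = 14.9 mcg/kg/min × 68.5 kg = 1020.65 mcg/min
1020.65 mcg/min × 60 min/hr = 61239 mcg/hr
Concentration = 600 mg ÷ 125 mL = 4.8 mg/mL = 4800 mcg/mL
Rate = 61239 mcg/hr ÷ 4800 mcg/mL = 12.75812 mL/hr
Volume infused so far = 12.75812 mL/hr × 0.4 hr = 5.10325 mL
Volume remaining = 125 − 5.10325 = 119.8967 mL
New rate:
Dose = 7 mcg/kg/min × 68.5 kg = 479.5 mcg/min
479.5 mcg/min × 60 min/hr = 28770 mcg/hr
Rate = 28770 mcg/hr ÷ 4800 mcg/mL = 5.99375 mL/hr
Time remaining = 119.8967 mL ÷ 5.99375 mL/hr = 20.00363 hr

20.0 hours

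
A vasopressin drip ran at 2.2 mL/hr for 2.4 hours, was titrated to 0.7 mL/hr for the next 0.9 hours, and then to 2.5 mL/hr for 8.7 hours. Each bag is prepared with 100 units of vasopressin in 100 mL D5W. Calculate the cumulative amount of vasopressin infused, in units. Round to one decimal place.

27.7 units

Concentration = 100 units ÷ 100 mL = 1 units/mL
Stage 1: 2.2 mL/hr × 2.4 hr = 5.28 mL → 5.28 mL × 1 units/mL = 5.28 units
Stage 2: 0.7 mL/hr × 0.9 hr = 0.63 mL → 0.63 mL × 1 units/mL = 0.63 units
Stage 3: 2.5 mL/hr × 8.7 hr = 21.75 mL → 21.75 mL × 1 units/mL = 21.75 units
Total = 5.28 + 0.63 + 21.75 = 27.66 units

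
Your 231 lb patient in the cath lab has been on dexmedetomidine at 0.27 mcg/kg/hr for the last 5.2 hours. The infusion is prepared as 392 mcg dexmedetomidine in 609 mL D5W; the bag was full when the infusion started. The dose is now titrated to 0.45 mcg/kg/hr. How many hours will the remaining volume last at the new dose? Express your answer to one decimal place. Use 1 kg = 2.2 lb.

5.2 hours

Initial rate:
Weight = 231 lb ÷ 2.2 lb/kg = 105 kg
Dose = 0.27 mcg/kg/hr × 105 kg = 28.35 mcg/hr
Concentration = 392 mcg ÷ 609 mL = 0.6436782 mcg/mL
Rate = 28.35 mcg/hr ÷ 0.6436782 mcg/mL = 44.04375 mL/hr
Volume infused so far = 44.04375 mL/hr × 5.2 hr = 229.0275 mL
Volume remaining = 609 − 229.0275 = 379.9725 mL
New rate:
Dose = 0.45 mcg/kg/hr × 105 kg = 47.25 mcg/hr
Rate = 47.25 mcg/hr ÷ 0.6436782 mcg/mL = 73.40625 mL/hr
Time remaining = 379.9725 mL ÷ 73.40625 mL/hr = 5.176296 hr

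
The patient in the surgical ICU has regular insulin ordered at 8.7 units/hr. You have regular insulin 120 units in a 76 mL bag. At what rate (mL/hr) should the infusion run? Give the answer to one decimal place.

Concentration = 120 units ÷ 76 mL = 1.578947 units/mL
Rate = 8.7 units/hr ÷ 1.578947 units/mL = 5.51 mL/hr

5.5 mL/hr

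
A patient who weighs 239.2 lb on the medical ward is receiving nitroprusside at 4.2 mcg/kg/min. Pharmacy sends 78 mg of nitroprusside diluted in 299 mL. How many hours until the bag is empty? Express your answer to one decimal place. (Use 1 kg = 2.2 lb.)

Weight = 239.2 lb ÷ 2.2 lb/kg = 108.7273 kg
Dose = 4.2 mcg/kg/min × 108.7273 kg = 456.6545 mcg/min
456.6545 mcg/min × 60 min/hr = 27399.27 mcg/hr
Concentration = 78 mg ÷ 299 mL = 0.2608696 mg/mL = 260.8696 mcg/mL
Rate = 27399.27 mcg/hr ÷ 260.8696 mcg/mL = 105.0305 mL/hr
Duration = 299 mL ÷ 105.0305 mL/hr = 2.846791 hr

2.8 hours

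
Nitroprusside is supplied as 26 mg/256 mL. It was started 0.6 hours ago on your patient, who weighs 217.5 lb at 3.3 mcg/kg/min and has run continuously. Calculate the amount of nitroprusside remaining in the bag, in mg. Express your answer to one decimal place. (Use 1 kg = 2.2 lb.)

14.3 mg

Weight = 217.5 lb ÷ 2.2 lb/kg = 98.86364 kg
Dose = 3.3 mcg/kg/min × 98.86364 kg = 326.25 mcg/min
326.25 mcg/min × 60 min/hr = 19575 mcg/hr
Concentration = 26 mg ÷ 256 mL = 0.1015625 mg/mL = 101.5625 mcg/mL
Rate = 19575 mcg/hr ÷ 101.5625 mcg/mL = 192.7385 mL/hr
Volume infused = 192.7385 mL/hr × 0.6 hr = 115.6431 mL
Volume remaining = 256 − 115.6431 = 140.3569 mL
Drug remaining = 140.3569 mL × 101.5625 mcg/mL = 14255 mcg = 14.255 mg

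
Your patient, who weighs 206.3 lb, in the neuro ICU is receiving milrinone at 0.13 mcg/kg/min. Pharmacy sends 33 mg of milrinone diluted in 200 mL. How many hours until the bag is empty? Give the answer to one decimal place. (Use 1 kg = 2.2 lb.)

Weight = 206.3 lb ÷ 2.2 lb/kg = 93.77273 kg
Dose = 0.13 mcg/kg/min × 93.77273 kg = 12.19045 mcg/min
12.19045 mcg/min × 60 min/hr = 731.4273 mcg/hr
Concentration = 33 mg ÷ 200 mL = 0.165 mg/mL = 165 mcg/mL
Rate = 731.4273 mcg/hr ÷ 165 mcg/mL = 4.432893 mL/hr
Duration = 200 mL ÷ 4.432893 mL/hr = 45.11727 hr

45.1 hours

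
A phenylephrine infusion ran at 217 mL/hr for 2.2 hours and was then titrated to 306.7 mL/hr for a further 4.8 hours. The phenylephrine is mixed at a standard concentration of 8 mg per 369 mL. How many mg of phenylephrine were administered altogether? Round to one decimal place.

42.3 mg

Concentration = 8 mg ÷ 369 mL = 0.02168022 mg/mL
Stage 1: 217 mL/hr × 2.2 hr = 477.4 mL → 477.4 mL × 0.02168022 mg/mL = 10.35014 mg
Stage 2: 306.7 mL/hr × 4.8 hr = 1472.16 mL → 1472.16 mL × 0.02168022 mg/mL = 31.91675 mg
Total = 10.35014 + 31.91675 = 42.26688 mg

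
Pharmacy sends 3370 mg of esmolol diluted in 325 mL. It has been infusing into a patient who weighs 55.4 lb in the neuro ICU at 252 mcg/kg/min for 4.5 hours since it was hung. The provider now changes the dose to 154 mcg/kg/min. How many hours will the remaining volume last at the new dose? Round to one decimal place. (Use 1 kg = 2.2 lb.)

7.1 hours

Initial rate:
Weight = 55.4 lb ÷ 2.2 lb/kg = 25.18182 kg
Dose = 252 mcg/kg/min × 25.18182 kg = 6345.818 mcg/min
6345.818 mcg/min × 60 min/hr = 380749.1 mcg/hr
Concentration = 3370 mg ÷ 325 mL = 10.36923 mg/mL = 10369.23 mcg/mL
Rate = 380749.1 mcg/hr ÷ 10369.23 mcg/mL = 36.71913 mL/hr
Volume infused so far = 36.71913 mL/hr × 4.5 hr = 165.2361 mL
Volume remaining = 325 − 165.2361 = 159.7639 mL
New rate:
Dose = 154 mcg/kg/min × 25.18182 kg = 3878 mcg/min
3878 mcg/min × 60 min/hr = 232680 mcg/hr
Rate = 232680 mcg/hr ÷ 10369.23 mcg/mL = 22.43947 mL/hr
Time remaining = 159.7639 mL ÷ 22.43947 mL/hr = 7.119774 hr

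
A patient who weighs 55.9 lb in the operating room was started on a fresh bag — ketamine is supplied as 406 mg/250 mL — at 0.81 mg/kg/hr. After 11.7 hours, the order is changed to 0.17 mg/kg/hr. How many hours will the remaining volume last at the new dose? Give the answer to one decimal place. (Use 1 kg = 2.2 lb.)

Initial rate:
Weight = 55.9 lb ÷ 2.2 lb/kg = 25.40909 kg
Dose = 0.81 mg/kg/hr × 25.40909 kg = 20.58136 mg/hr
Concentration = 406 mg ÷ 250 mL = 1.624 mg/mL
Rate = 20.58136 mg/hr ÷ 1.624 mg/mL = 12.67325 mL/hr
Volume infused so far = 12.67325 mL/hr × 11.7 hr = 148.2771 mL
Volume remaining = 250 − 148.2771 = 101.7229 mL
New rate:
Dose = 0.17 mg/kg/hr × 25.40909 kg = 4.319545 mg/hr
Rate = 4.319545 mg/hr ÷ 1.624 mg/mL = 2.659819 mL/hr
Time remaining = 101.7229 mL ÷ 2.659819 mL/hr = 38.24431 hr

38.2 hours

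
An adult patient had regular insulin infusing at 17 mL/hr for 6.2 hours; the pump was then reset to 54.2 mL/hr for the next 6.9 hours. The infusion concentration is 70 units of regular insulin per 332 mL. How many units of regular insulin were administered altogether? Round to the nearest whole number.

Concentration = 70 units ÷ 332 mL = 0.2108434 units/mL
Stage 1: 17 mL/hr × 6.2 hr = 105.4 mL → 105.4 mL × 0.2108434 units/mL = 22.22289 units
Stage 2: 54.2 mL/hr × 6.9 hr = 373.98 mL → 373.98 mL × 0.2108434 units/mL = 78.8512 units
Total = 22.22289 + 78.8512 = 101.0741 units

101 units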